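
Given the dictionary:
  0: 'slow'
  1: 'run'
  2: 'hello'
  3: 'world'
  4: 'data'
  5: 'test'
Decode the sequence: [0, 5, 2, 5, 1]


Look up each index in the dictionary:
  0 -> 'slow'
  5 -> 'test'
  2 -> 'hello'
  5 -> 'test'
  1 -> 'run'

Decoded: "slow test hello test run"


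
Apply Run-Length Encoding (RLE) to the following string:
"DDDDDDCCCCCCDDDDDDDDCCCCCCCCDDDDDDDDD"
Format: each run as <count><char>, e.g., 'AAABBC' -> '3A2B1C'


Scanning runs left to right:
  i=0: run of 'D' x 6 -> '6D'
  i=6: run of 'C' x 6 -> '6C'
  i=12: run of 'D' x 8 -> '8D'
  i=20: run of 'C' x 8 -> '8C'
  i=28: run of 'D' x 9 -> '9D'

RLE = 6D6C8D8C9D


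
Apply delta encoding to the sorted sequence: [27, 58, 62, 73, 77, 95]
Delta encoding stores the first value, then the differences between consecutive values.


First value: 27
Deltas:
  58 - 27 = 31
  62 - 58 = 4
  73 - 62 = 11
  77 - 73 = 4
  95 - 77 = 18


Delta encoded: [27, 31, 4, 11, 4, 18]


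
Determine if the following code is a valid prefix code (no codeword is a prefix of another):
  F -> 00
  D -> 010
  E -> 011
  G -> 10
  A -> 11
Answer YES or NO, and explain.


Checking each pair (does one codeword prefix another?):
  F='00' vs D='010': no prefix
  F='00' vs E='011': no prefix
  F='00' vs G='10': no prefix
  F='00' vs A='11': no prefix
  D='010' vs F='00': no prefix
  D='010' vs E='011': no prefix
  D='010' vs G='10': no prefix
  D='010' vs A='11': no prefix
  E='011' vs F='00': no prefix
  E='011' vs D='010': no prefix
  E='011' vs G='10': no prefix
  E='011' vs A='11': no prefix
  G='10' vs F='00': no prefix
  G='10' vs D='010': no prefix
  G='10' vs E='011': no prefix
  G='10' vs A='11': no prefix
  A='11' vs F='00': no prefix
  A='11' vs D='010': no prefix
  A='11' vs E='011': no prefix
  A='11' vs G='10': no prefix
No violation found over all pairs.

YES -- this is a valid prefix code. No codeword is a prefix of any other codeword.


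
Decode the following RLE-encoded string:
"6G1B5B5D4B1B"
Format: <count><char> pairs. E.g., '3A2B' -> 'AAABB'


Expanding each <count><char> pair:
  6G -> 'GGGGGG'
  1B -> 'B'
  5B -> 'BBBBB'
  5D -> 'DDDDD'
  4B -> 'BBBB'
  1B -> 'B'

Decoded = GGGGGGBBBBBBDDDDDBBBBB


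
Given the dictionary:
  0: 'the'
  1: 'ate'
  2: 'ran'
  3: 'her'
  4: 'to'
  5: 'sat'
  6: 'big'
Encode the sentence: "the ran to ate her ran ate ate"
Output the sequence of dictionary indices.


Look up each word in the dictionary:
  'the' -> 0
  'ran' -> 2
  'to' -> 4
  'ate' -> 1
  'her' -> 3
  'ran' -> 2
  'ate' -> 1
  'ate' -> 1

Encoded: [0, 2, 4, 1, 3, 2, 1, 1]


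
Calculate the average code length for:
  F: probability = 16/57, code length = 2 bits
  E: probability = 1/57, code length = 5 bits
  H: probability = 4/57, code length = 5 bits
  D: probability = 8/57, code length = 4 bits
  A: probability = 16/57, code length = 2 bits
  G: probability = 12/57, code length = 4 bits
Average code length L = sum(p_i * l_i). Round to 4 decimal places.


Weighted contributions p_i * l_i:
  F: (16/57) * 2 = 32/57
  E: (1/57) * 5 = 5/57
  H: (4/57) * 5 = 20/57
  D: (8/57) * 4 = 32/57
  A: (16/57) * 2 = 32/57
  G: (12/57) * 4 = 48/57
Sum = (32 + 5 + 20 + 32 + 32 + 48)/57 = 169/57

L = 169/57 = 2.9649 bits/symbol


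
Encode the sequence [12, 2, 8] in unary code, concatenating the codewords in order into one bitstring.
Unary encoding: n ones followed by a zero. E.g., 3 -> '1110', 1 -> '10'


Encode each number as n ones followed by a terminating 0:
  12 -> 1111111111110 (13 bits)
  2 -> 110 (3 bits)
  8 -> 111111110 (9 bits)
Total length = 13 + 3 + 9 = 25 bits.

Unary([12, 2, 8]) = 1111111111110110111111110 (25 bits)


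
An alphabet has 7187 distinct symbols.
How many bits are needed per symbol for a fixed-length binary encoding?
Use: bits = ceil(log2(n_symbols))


log2(7187) = 12.8112
Bracket: 2^12 = 4096 < 7187 <= 2^13 = 8192
So ceil(log2(7187)) = 13

bits = ceil(log2(7187)) = ceil(12.8112) = 13 bits


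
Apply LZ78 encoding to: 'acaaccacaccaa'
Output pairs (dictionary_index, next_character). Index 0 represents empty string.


LZ78 encoding steps:
Dictionary: {0: ''}
Step 1: w='' (idx 0), next='a' -> output (0, 'a'), add 'a' as idx 1
Step 2: w='' (idx 0), next='c' -> output (0, 'c'), add 'c' as idx 2
Step 3: w='a' (idx 1), next='a' -> output (1, 'a'), add 'aa' as idx 3
Step 4: w='c' (idx 2), next='c' -> output (2, 'c'), add 'cc' as idx 4
Step 5: w='a' (idx 1), next='c' -> output (1, 'c'), add 'ac' as idx 5
Step 6: w='ac' (idx 5), next='c' -> output (5, 'c'), add 'acc' as idx 6
Step 7: w='aa' (idx 3), end of input -> output (3, '')


Encoded: [(0, 'a'), (0, 'c'), (1, 'a'), (2, 'c'), (1, 'c'), (5, 'c'), (3, '')]


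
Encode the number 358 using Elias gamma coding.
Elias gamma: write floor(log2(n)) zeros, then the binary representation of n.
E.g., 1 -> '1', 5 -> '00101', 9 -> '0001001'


num_bits = floor(log2(358)) + 1 = 9
leading_zeros = num_bits - 1 = 8
binary(358) = 101100110

Elias gamma(358) = '00000000' + '101100110' = 00000000101100110 (17 bits)


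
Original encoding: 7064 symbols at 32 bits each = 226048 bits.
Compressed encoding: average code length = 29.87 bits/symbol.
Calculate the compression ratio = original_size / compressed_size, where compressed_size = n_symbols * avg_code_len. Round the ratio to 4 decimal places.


original_size = n_symbols * orig_bits = 7064 * 32 = 226048 bits
compressed_size = n_symbols * avg_code_len = 7064 * 29.87 = 211001.68 bits
ratio = original_size / compressed_size = 226048 / 211001.68 = 1.0713

Compression ratio = 1.0713


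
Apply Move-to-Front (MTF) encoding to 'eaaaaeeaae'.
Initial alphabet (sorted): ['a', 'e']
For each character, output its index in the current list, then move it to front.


MTF encoding:
'e': index 1 in ['a', 'e'] -> ['e', 'a']
'a': index 1 in ['e', 'a'] -> ['a', 'e']
'a': index 0 in ['a', 'e'] -> ['a', 'e']
'a': index 0 in ['a', 'e'] -> ['a', 'e']
'a': index 0 in ['a', 'e'] -> ['a', 'e']
'e': index 1 in ['a', 'e'] -> ['e', 'a']
'e': index 0 in ['e', 'a'] -> ['e', 'a']
'a': index 1 in ['e', 'a'] -> ['a', 'e']
'a': index 0 in ['a', 'e'] -> ['a', 'e']
'e': index 1 in ['a', 'e'] -> ['e', 'a']


Output: [1, 1, 0, 0, 0, 1, 0, 1, 0, 1]


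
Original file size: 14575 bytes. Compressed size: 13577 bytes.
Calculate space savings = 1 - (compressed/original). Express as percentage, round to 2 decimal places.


ratio = compressed/original = 13577/14575 = 0.931527
savings = 1 - ratio = 1 - 0.931527 = 0.068473
as a percentage: 0.068473 * 100 = 6.85%

Space savings = 1 - 13577/14575 = 6.85%


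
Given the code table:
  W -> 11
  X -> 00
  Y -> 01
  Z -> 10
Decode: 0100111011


Decoding:
01 -> Y
00 -> X
11 -> W
10 -> Z
11 -> W


Result: YXWZW


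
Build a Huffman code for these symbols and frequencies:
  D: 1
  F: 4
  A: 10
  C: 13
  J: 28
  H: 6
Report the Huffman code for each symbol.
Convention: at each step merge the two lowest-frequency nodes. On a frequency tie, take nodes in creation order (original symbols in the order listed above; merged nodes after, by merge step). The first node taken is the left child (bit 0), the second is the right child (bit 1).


Huffman tree construction:
Step 1: Merge D(1) + F(4) = 5
Step 2: Merge (D+F)(5) + H(6) = 11
Step 3: Merge A(10) + ((D+F)+H)(11) = 21
Step 4: Merge C(13) + (A+((D+F)+H))(21) = 34
Step 5: Merge J(28) + (C+(A+((D+F)+H)))(34) = 62
Read each symbol's code off the tree from the root (left child = 0, right child = 1).

Codes:
  D: 11100 (length 5)
  F: 11101 (length 5)
  A: 110 (length 3)
  C: 10 (length 2)
  J: 0 (length 1)
  H: 1111 (length 4)
Average code length: 133/62 = 2.1452 bits/symbol


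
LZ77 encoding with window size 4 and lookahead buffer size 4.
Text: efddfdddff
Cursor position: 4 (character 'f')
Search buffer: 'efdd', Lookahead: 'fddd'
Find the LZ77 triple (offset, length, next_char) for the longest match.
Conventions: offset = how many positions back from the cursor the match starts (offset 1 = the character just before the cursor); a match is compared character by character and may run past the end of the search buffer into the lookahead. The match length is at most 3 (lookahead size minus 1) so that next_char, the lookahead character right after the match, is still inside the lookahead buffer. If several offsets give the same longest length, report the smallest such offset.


Try each offset into the search buffer:
  offset=1 (pos 3, char 'd'): match length 0
  offset=2 (pos 2, char 'd'): match length 0
  offset=3 (pos 1, char 'f'): match length 3
  offset=4 (pos 0, char 'e'): match length 0
Longest match has length 3 at offset 3.
next_char = character at position 4 + 3 = 7 -> 'd'

Best match: offset=3, length=3 (matching 'fdd' starting at position 1)
LZ77 triple: (3, 3, 'd')


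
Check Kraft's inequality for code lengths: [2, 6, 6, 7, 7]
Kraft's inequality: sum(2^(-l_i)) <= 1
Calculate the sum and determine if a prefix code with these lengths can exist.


Sum = 2^(-2) + 2^(-6) + 2^(-6) + 2^(-7) + 2^(-7)
    = 0.25 + 0.015625 + 0.015625 + 0.0078125 + 0.0078125
    = 38/128 = 0.296875
Since 0.296875 <= 1, Kraft's inequality IS satisfied.
A prefix code with these lengths CAN exist.

Kraft sum = 0.296875. Satisfied.


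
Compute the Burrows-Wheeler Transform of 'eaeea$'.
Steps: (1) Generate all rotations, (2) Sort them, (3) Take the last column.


Rotations (sorted):
  0: $eaeea -> last char: a
  1: a$eaee -> last char: e
  2: aeea$e -> last char: e
  3: ea$eae -> last char: e
  4: eaeea$ -> last char: $
  5: eea$ea -> last char: a


BWT = aeee$a


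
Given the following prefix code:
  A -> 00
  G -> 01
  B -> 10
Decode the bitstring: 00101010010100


Decoding step by step:
Bits 00 -> A
Bits 10 -> B
Bits 10 -> B
Bits 10 -> B
Bits 01 -> G
Bits 01 -> G
Bits 00 -> A


Decoded message: ABBBGGA


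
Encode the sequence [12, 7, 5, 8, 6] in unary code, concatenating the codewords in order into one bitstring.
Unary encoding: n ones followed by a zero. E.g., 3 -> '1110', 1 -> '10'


Encode each number as n ones followed by a terminating 0:
  12 -> 1111111111110 (13 bits)
  7 -> 11111110 (8 bits)
  5 -> 111110 (6 bits)
  8 -> 111111110 (9 bits)
  6 -> 1111110 (7 bits)
Total length = 13 + 8 + 6 + 9 + 7 = 43 bits.

Unary([12, 7, 5, 8, 6]) = 1111111111110111111101111101111111101111110 (43 bits)


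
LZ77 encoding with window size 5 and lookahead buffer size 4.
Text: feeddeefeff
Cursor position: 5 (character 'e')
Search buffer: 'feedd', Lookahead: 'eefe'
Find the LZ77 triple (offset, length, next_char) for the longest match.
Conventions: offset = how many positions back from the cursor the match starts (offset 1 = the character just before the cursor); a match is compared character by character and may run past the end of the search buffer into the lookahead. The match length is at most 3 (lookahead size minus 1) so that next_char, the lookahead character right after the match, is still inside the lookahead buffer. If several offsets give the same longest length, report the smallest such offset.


Try each offset into the search buffer:
  offset=1 (pos 4, char 'd'): match length 0
  offset=2 (pos 3, char 'd'): match length 0
  offset=3 (pos 2, char 'e'): match length 1
  offset=4 (pos 1, char 'e'): match length 2
  offset=5 (pos 0, char 'f'): match length 0
Longest match has length 2 at offset 4.
next_char = character at position 5 + 2 = 7 -> 'f'

Best match: offset=4, length=2 (matching 'ee' starting at position 1)
LZ77 triple: (4, 2, 'f')


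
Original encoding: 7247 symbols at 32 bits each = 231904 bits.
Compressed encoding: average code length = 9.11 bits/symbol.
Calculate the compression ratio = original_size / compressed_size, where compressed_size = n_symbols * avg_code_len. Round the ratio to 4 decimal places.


original_size = n_symbols * orig_bits = 7247 * 32 = 231904 bits
compressed_size = n_symbols * avg_code_len = 7247 * 9.11 = 66020.17 bits
ratio = original_size / compressed_size = 231904 / 66020.17 = 3.5126

Compression ratio = 3.5126


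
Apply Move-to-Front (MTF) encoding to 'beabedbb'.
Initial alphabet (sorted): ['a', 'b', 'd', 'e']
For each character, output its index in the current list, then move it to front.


MTF encoding:
'b': index 1 in ['a', 'b', 'd', 'e'] -> ['b', 'a', 'd', 'e']
'e': index 3 in ['b', 'a', 'd', 'e'] -> ['e', 'b', 'a', 'd']
'a': index 2 in ['e', 'b', 'a', 'd'] -> ['a', 'e', 'b', 'd']
'b': index 2 in ['a', 'e', 'b', 'd'] -> ['b', 'a', 'e', 'd']
'e': index 2 in ['b', 'a', 'e', 'd'] -> ['e', 'b', 'a', 'd']
'd': index 3 in ['e', 'b', 'a', 'd'] -> ['d', 'e', 'b', 'a']
'b': index 2 in ['d', 'e', 'b', 'a'] -> ['b', 'd', 'e', 'a']
'b': index 0 in ['b', 'd', 'e', 'a'] -> ['b', 'd', 'e', 'a']


Output: [1, 3, 2, 2, 2, 3, 2, 0]


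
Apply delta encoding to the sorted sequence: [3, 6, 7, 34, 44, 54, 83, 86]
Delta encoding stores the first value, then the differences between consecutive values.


First value: 3
Deltas:
  6 - 3 = 3
  7 - 6 = 1
  34 - 7 = 27
  44 - 34 = 10
  54 - 44 = 10
  83 - 54 = 29
  86 - 83 = 3


Delta encoded: [3, 3, 1, 27, 10, 10, 29, 3]


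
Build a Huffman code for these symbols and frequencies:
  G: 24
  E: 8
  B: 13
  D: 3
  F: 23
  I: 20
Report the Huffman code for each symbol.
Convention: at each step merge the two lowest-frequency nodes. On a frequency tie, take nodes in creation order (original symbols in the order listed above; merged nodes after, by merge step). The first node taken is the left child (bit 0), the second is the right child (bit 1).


Huffman tree construction:
Step 1: Merge D(3) + E(8) = 11
Step 2: Merge (D+E)(11) + B(13) = 24
Step 3: Merge I(20) + F(23) = 43
Step 4: Merge G(24) + ((D+E)+B)(24) = 48
Step 5: Merge (I+F)(43) + (G+((D+E)+B))(48) = 91
Read each symbol's code off the tree from the root (left child = 0, right child = 1).

Codes:
  G: 10 (length 2)
  E: 1101 (length 4)
  B: 111 (length 3)
  D: 1100 (length 4)
  F: 01 (length 2)
  I: 00 (length 2)
Average code length: 217/91 = 2.3846 bits/symbol


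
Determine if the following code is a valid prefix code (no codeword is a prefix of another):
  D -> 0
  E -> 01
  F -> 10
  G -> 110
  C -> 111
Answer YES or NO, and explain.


Checking each pair (does one codeword prefix another?):
  D='0' vs E='01': prefix -- VIOLATION

NO -- this is NOT a valid prefix code. D (0) is a prefix of E (01).


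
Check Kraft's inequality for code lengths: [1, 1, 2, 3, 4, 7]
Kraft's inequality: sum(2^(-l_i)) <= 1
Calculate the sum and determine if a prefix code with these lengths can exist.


Sum = 2^(-1) + 2^(-1) + 2^(-2) + 2^(-3) + 2^(-4) + 2^(-7)
    = 0.5 + 0.5 + 0.25 + 0.125 + 0.0625 + 0.0078125
    = 185/128 = 1.4453125
Since 1.4453125 > 1, Kraft's inequality is NOT satisfied.
A prefix code with these lengths CANNOT exist.

Kraft sum = 1.4453125. Not satisfied.


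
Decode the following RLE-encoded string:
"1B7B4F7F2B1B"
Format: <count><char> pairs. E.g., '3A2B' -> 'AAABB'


Expanding each <count><char> pair:
  1B -> 'B'
  7B -> 'BBBBBBB'
  4F -> 'FFFF'
  7F -> 'FFFFFFF'
  2B -> 'BB'
  1B -> 'B'

Decoded = BBBBBBBBFFFFFFFFFFFBBB


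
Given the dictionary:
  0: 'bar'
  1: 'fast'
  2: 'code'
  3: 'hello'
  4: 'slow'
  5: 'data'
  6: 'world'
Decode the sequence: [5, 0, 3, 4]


Look up each index in the dictionary:
  5 -> 'data'
  0 -> 'bar'
  3 -> 'hello'
  4 -> 'slow'

Decoded: "data bar hello slow"


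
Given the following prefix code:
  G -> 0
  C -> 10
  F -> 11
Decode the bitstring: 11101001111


Decoding step by step:
Bits 11 -> F
Bits 10 -> C
Bits 10 -> C
Bits 0 -> G
Bits 11 -> F
Bits 11 -> F


Decoded message: FCCGFF


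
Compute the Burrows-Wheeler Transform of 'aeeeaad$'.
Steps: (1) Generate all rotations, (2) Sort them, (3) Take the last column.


Rotations (sorted):
  0: $aeeeaad -> last char: d
  1: aad$aeee -> last char: e
  2: ad$aeeea -> last char: a
  3: aeeeaad$ -> last char: $
  4: d$aeeeaa -> last char: a
  5: eaad$aee -> last char: e
  6: eeaad$ae -> last char: e
  7: eeeaad$a -> last char: a


BWT = dea$aeea


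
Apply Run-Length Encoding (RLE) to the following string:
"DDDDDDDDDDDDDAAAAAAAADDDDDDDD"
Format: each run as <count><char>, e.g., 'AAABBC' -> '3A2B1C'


Scanning runs left to right:
  i=0: run of 'D' x 13 -> '13D'
  i=13: run of 'A' x 8 -> '8A'
  i=21: run of 'D' x 8 -> '8D'

RLE = 13D8A8D


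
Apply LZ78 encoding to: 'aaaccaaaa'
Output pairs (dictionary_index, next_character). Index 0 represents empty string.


LZ78 encoding steps:
Dictionary: {0: ''}
Step 1: w='' (idx 0), next='a' -> output (0, 'a'), add 'a' as idx 1
Step 2: w='a' (idx 1), next='a' -> output (1, 'a'), add 'aa' as idx 2
Step 3: w='' (idx 0), next='c' -> output (0, 'c'), add 'c' as idx 3
Step 4: w='c' (idx 3), next='a' -> output (3, 'a'), add 'ca' as idx 4
Step 5: w='aa' (idx 2), next='a' -> output (2, 'a'), add 'aaa' as idx 5


Encoded: [(0, 'a'), (1, 'a'), (0, 'c'), (3, 'a'), (2, 'a')]


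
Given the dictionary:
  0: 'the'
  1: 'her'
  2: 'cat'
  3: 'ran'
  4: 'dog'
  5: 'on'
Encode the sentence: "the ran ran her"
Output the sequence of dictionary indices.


Look up each word in the dictionary:
  'the' -> 0
  'ran' -> 3
  'ran' -> 3
  'her' -> 1

Encoded: [0, 3, 3, 1]


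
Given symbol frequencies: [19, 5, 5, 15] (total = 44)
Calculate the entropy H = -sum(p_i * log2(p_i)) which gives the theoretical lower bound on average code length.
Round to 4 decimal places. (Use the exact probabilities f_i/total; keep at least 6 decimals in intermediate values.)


Per-symbol terms -p_i * log2(p_i) with p_i = f_i/44:
  p = 19/44 = 0.431818: log2(p) = -1.211504, -p*log2(p) = 0.523149
  p = 5/44 = 0.113636: log2(p) = -3.137504, -p*log2(p) = 0.356534
  p = 5/44 = 0.113636: log2(p) = -3.137504, -p*log2(p) = 0.356534
  p = 15/44 = 0.340909: log2(p) = -1.552541, -p*log2(p) = 0.529275
H = 0.523149 + 0.356534 + 0.356534 + 0.529275 = 1.765492

H = 1.7655 bits/symbol


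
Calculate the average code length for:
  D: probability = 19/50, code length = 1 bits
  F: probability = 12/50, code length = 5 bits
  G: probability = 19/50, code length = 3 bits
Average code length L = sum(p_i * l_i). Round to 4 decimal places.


Weighted contributions p_i * l_i:
  D: (19/50) * 1 = 19/50
  F: (12/50) * 5 = 60/50
  G: (19/50) * 3 = 57/50
Sum = (19 + 60 + 57)/50 = 136/50

L = 136/50 = 2.7200 bits/symbol


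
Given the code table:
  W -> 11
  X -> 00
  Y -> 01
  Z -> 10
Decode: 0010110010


Decoding:
00 -> X
10 -> Z
11 -> W
00 -> X
10 -> Z


Result: XZWXZ


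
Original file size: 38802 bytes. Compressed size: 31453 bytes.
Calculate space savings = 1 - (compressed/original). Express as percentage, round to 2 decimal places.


ratio = compressed/original = 31453/38802 = 0.810603
savings = 1 - ratio = 1 - 0.810603 = 0.189397
as a percentage: 0.189397 * 100 = 18.94%

Space savings = 1 - 31453/38802 = 18.94%


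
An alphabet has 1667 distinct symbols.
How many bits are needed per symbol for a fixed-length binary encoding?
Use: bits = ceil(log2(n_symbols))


log2(1667) = 10.703
Bracket: 2^10 = 1024 < 1667 <= 2^11 = 2048
So ceil(log2(1667)) = 11

bits = ceil(log2(1667)) = ceil(10.703) = 11 bits


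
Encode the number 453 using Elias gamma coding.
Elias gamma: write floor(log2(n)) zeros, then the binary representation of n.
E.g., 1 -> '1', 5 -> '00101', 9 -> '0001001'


num_bits = floor(log2(453)) + 1 = 9
leading_zeros = num_bits - 1 = 8
binary(453) = 111000101

Elias gamma(453) = '00000000' + '111000101' = 00000000111000101 (17 bits)


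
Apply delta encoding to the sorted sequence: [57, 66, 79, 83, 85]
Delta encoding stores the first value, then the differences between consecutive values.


First value: 57
Deltas:
  66 - 57 = 9
  79 - 66 = 13
  83 - 79 = 4
  85 - 83 = 2


Delta encoded: [57, 9, 13, 4, 2]


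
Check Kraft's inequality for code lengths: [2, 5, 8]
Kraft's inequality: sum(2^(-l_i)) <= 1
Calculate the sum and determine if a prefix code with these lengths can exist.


Sum = 2^(-2) + 2^(-5) + 2^(-8)
    = 0.25 + 0.03125 + 0.00390625
    = 73/256 = 0.28515625
Since 0.28515625 <= 1, Kraft's inequality IS satisfied.
A prefix code with these lengths CAN exist.

Kraft sum = 0.28515625. Satisfied.


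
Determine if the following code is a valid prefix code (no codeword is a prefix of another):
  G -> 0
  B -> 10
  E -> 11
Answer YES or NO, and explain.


Checking each pair (does one codeword prefix another?):
  G='0' vs B='10': no prefix
  G='0' vs E='11': no prefix
  B='10' vs G='0': no prefix
  B='10' vs E='11': no prefix
  E='11' vs G='0': no prefix
  E='11' vs B='10': no prefix
No violation found over all pairs.

YES -- this is a valid prefix code. No codeword is a prefix of any other codeword.


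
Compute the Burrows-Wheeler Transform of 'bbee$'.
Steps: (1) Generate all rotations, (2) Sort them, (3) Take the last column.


Rotations (sorted):
  0: $bbee -> last char: e
  1: bbee$ -> last char: $
  2: bee$b -> last char: b
  3: e$bbe -> last char: e
  4: ee$bb -> last char: b


BWT = e$beb


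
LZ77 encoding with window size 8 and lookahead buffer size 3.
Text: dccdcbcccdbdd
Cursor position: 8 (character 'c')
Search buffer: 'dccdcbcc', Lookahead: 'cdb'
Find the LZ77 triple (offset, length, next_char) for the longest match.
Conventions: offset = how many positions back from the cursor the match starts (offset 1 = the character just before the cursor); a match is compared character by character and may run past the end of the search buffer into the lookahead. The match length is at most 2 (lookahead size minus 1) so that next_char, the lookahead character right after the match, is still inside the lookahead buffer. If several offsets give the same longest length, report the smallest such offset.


Try each offset into the search buffer:
  offset=1 (pos 7, char 'c'): match length 1
  offset=2 (pos 6, char 'c'): match length 1
  offset=3 (pos 5, char 'b'): match length 0
  offset=4 (pos 4, char 'c'): match length 1
  offset=5 (pos 3, char 'd'): match length 0
  offset=6 (pos 2, char 'c'): match length 2
  offset=7 (pos 1, char 'c'): match length 1
  offset=8 (pos 0, char 'd'): match length 0
Longest match has length 2 at offset 6.
next_char = character at position 8 + 2 = 10 -> 'b'

Best match: offset=6, length=2 (matching 'cd' starting at position 2)
LZ77 triple: (6, 2, 'b')


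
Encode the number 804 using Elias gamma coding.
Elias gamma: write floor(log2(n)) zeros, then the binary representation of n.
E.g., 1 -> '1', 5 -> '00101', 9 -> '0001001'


num_bits = floor(log2(804)) + 1 = 10
leading_zeros = num_bits - 1 = 9
binary(804) = 1100100100

Elias gamma(804) = '000000000' + '1100100100' = 0000000001100100100 (19 bits)


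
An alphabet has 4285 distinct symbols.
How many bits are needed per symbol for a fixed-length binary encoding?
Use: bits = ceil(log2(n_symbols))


log2(4285) = 12.0651
Bracket: 2^12 = 4096 < 4285 <= 2^13 = 8192
So ceil(log2(4285)) = 13

bits = ceil(log2(4285)) = ceil(12.0651) = 13 bits


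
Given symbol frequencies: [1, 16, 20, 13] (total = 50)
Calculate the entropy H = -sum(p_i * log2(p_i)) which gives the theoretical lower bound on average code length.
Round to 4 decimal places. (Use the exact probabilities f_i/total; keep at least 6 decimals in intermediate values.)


Per-symbol terms -p_i * log2(p_i) with p_i = f_i/50:
  p = 1/50 = 0.020000: log2(p) = -5.643856, -p*log2(p) = 0.112877
  p = 16/50 = 0.320000: log2(p) = -1.643856, -p*log2(p) = 0.526034
  p = 20/50 = 0.400000: log2(p) = -1.321928, -p*log2(p) = 0.528771
  p = 13/50 = 0.260000: log2(p) = -1.943416, -p*log2(p) = 0.505288
H = 0.112877 + 0.526034 + 0.528771 + 0.505288 = 1.672970

H = 1.673 bits/symbol


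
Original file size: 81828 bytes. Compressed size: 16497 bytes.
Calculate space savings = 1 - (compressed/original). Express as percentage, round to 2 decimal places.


ratio = compressed/original = 16497/81828 = 0.201606
savings = 1 - ratio = 1 - 0.201606 = 0.798394
as a percentage: 0.798394 * 100 = 79.84%

Space savings = 1 - 16497/81828 = 79.84%


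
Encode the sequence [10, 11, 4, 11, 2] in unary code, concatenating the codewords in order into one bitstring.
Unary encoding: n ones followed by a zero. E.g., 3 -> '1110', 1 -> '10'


Encode each number as n ones followed by a terminating 0:
  10 -> 11111111110 (11 bits)
  11 -> 111111111110 (12 bits)
  4 -> 11110 (5 bits)
  11 -> 111111111110 (12 bits)
  2 -> 110 (3 bits)
Total length = 11 + 12 + 5 + 12 + 3 = 43 bits.

Unary([10, 11, 4, 11, 2]) = 1111111111011111111111011110111111111110110 (43 bits)


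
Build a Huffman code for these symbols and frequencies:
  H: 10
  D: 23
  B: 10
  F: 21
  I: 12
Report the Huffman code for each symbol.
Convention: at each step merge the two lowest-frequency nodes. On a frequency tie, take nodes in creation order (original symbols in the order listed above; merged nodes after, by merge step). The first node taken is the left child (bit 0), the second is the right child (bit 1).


Huffman tree construction:
Step 1: Merge H(10) + B(10) = 20
Step 2: Merge I(12) + (H+B)(20) = 32
Step 3: Merge F(21) + D(23) = 44
Step 4: Merge (I+(H+B))(32) + (F+D)(44) = 76
Read each symbol's code off the tree from the root (left child = 0, right child = 1).

Codes:
  H: 010 (length 3)
  D: 11 (length 2)
  B: 011 (length 3)
  F: 10 (length 2)
  I: 00 (length 2)
Average code length: 172/76 = 2.2632 bits/symbol


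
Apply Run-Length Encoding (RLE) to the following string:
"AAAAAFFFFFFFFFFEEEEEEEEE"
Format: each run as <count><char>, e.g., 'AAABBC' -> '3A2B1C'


Scanning runs left to right:
  i=0: run of 'A' x 5 -> '5A'
  i=5: run of 'F' x 10 -> '10F'
  i=15: run of 'E' x 9 -> '9E'

RLE = 5A10F9E


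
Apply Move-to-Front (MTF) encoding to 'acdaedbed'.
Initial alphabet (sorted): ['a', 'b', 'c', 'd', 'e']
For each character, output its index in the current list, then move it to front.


MTF encoding:
'a': index 0 in ['a', 'b', 'c', 'd', 'e'] -> ['a', 'b', 'c', 'd', 'e']
'c': index 2 in ['a', 'b', 'c', 'd', 'e'] -> ['c', 'a', 'b', 'd', 'e']
'd': index 3 in ['c', 'a', 'b', 'd', 'e'] -> ['d', 'c', 'a', 'b', 'e']
'a': index 2 in ['d', 'c', 'a', 'b', 'e'] -> ['a', 'd', 'c', 'b', 'e']
'e': index 4 in ['a', 'd', 'c', 'b', 'e'] -> ['e', 'a', 'd', 'c', 'b']
'd': index 2 in ['e', 'a', 'd', 'c', 'b'] -> ['d', 'e', 'a', 'c', 'b']
'b': index 4 in ['d', 'e', 'a', 'c', 'b'] -> ['b', 'd', 'e', 'a', 'c']
'e': index 2 in ['b', 'd', 'e', 'a', 'c'] -> ['e', 'b', 'd', 'a', 'c']
'd': index 2 in ['e', 'b', 'd', 'a', 'c'] -> ['d', 'e', 'b', 'a', 'c']


Output: [0, 2, 3, 2, 4, 2, 4, 2, 2]


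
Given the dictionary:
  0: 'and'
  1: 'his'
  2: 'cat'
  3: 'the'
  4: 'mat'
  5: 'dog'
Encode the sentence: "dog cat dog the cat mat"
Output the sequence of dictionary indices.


Look up each word in the dictionary:
  'dog' -> 5
  'cat' -> 2
  'dog' -> 5
  'the' -> 3
  'cat' -> 2
  'mat' -> 4

Encoded: [5, 2, 5, 3, 2, 4]


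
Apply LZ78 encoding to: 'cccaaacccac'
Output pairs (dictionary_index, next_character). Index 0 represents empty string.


LZ78 encoding steps:
Dictionary: {0: ''}
Step 1: w='' (idx 0), next='c' -> output (0, 'c'), add 'c' as idx 1
Step 2: w='c' (idx 1), next='c' -> output (1, 'c'), add 'cc' as idx 2
Step 3: w='' (idx 0), next='a' -> output (0, 'a'), add 'a' as idx 3
Step 4: w='a' (idx 3), next='a' -> output (3, 'a'), add 'aa' as idx 4
Step 5: w='cc' (idx 2), next='c' -> output (2, 'c'), add 'ccc' as idx 5
Step 6: w='a' (idx 3), next='c' -> output (3, 'c'), add 'ac' as idx 6


Encoded: [(0, 'c'), (1, 'c'), (0, 'a'), (3, 'a'), (2, 'c'), (3, 'c')]


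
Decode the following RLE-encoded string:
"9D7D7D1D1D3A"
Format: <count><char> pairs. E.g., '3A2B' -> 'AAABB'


Expanding each <count><char> pair:
  9D -> 'DDDDDDDDD'
  7D -> 'DDDDDDD'
  7D -> 'DDDDDDD'
  1D -> 'D'
  1D -> 'D'
  3A -> 'AAA'

Decoded = DDDDDDDDDDDDDDDDDDDDDDDDDAAA


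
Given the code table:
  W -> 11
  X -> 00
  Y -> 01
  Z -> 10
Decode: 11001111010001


Decoding:
11 -> W
00 -> X
11 -> W
11 -> W
01 -> Y
00 -> X
01 -> Y


Result: WXWWYXY


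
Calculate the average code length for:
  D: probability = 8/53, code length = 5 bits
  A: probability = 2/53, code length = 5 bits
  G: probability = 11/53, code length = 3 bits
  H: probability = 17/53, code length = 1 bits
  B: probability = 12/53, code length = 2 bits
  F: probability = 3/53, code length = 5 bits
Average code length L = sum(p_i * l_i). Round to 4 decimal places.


Weighted contributions p_i * l_i:
  D: (8/53) * 5 = 40/53
  A: (2/53) * 5 = 10/53
  G: (11/53) * 3 = 33/53
  H: (17/53) * 1 = 17/53
  B: (12/53) * 2 = 24/53
  F: (3/53) * 5 = 15/53
Sum = (40 + 10 + 33 + 17 + 24 + 15)/53 = 139/53

L = 139/53 = 2.6226 bits/symbol


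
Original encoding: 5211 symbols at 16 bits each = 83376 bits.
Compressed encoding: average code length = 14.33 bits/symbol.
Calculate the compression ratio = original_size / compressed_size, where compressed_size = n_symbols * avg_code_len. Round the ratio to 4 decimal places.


original_size = n_symbols * orig_bits = 5211 * 16 = 83376 bits
compressed_size = n_symbols * avg_code_len = 5211 * 14.33 = 74673.63 bits
ratio = original_size / compressed_size = 83376 / 74673.63 = 1.1165

Compression ratio = 1.1165


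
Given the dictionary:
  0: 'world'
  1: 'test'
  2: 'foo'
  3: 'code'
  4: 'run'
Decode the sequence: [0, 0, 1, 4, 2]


Look up each index in the dictionary:
  0 -> 'world'
  0 -> 'world'
  1 -> 'test'
  4 -> 'run'
  2 -> 'foo'

Decoded: "world world test run foo"


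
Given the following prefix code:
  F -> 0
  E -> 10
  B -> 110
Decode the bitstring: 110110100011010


Decoding step by step:
Bits 110 -> B
Bits 110 -> B
Bits 10 -> E
Bits 0 -> F
Bits 0 -> F
Bits 110 -> B
Bits 10 -> E


Decoded message: BBEFFBE


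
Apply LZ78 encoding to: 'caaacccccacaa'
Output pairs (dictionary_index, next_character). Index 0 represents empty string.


LZ78 encoding steps:
Dictionary: {0: ''}
Step 1: w='' (idx 0), next='c' -> output (0, 'c'), add 'c' as idx 1
Step 2: w='' (idx 0), next='a' -> output (0, 'a'), add 'a' as idx 2
Step 3: w='a' (idx 2), next='a' -> output (2, 'a'), add 'aa' as idx 3
Step 4: w='c' (idx 1), next='c' -> output (1, 'c'), add 'cc' as idx 4
Step 5: w='cc' (idx 4), next='c' -> output (4, 'c'), add 'ccc' as idx 5
Step 6: w='a' (idx 2), next='c' -> output (2, 'c'), add 'ac' as idx 6
Step 7: w='aa' (idx 3), end of input -> output (3, '')


Encoded: [(0, 'c'), (0, 'a'), (2, 'a'), (1, 'c'), (4, 'c'), (2, 'c'), (3, '')]


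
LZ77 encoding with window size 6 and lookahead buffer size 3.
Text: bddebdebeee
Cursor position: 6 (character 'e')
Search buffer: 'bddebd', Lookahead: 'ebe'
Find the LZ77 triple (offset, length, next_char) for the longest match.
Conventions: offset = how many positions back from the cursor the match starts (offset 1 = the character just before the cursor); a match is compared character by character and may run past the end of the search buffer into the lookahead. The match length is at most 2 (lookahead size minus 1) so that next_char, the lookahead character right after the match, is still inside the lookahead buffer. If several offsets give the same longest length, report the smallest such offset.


Try each offset into the search buffer:
  offset=1 (pos 5, char 'd'): match length 0
  offset=2 (pos 4, char 'b'): match length 0
  offset=3 (pos 3, char 'e'): match length 2
  offset=4 (pos 2, char 'd'): match length 0
  offset=5 (pos 1, char 'd'): match length 0
  offset=6 (pos 0, char 'b'): match length 0
Longest match has length 2 at offset 3.
next_char = character at position 6 + 2 = 8 -> 'e'

Best match: offset=3, length=2 (matching 'eb' starting at position 3)
LZ77 triple: (3, 2, 'e')


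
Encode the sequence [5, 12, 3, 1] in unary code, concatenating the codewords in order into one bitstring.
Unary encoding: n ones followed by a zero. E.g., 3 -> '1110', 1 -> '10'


Encode each number as n ones followed by a terminating 0:
  5 -> 111110 (6 bits)
  12 -> 1111111111110 (13 bits)
  3 -> 1110 (4 bits)
  1 -> 10 (2 bits)
Total length = 6 + 13 + 4 + 2 = 25 bits.

Unary([5, 12, 3, 1]) = 1111101111111111110111010 (25 bits)


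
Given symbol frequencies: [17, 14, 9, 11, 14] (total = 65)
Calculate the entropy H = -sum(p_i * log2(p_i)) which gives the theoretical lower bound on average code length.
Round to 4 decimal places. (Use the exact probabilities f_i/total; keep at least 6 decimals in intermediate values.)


Per-symbol terms -p_i * log2(p_i) with p_i = f_i/65:
  p = 17/65 = 0.261538: log2(p) = -1.934905, -p*log2(p) = 0.506052
  p = 14/65 = 0.215385: log2(p) = -2.215013, -p*log2(p) = 0.477080
  p = 9/65 = 0.138462: log2(p) = -2.852443, -p*log2(p) = 0.394954
  p = 11/65 = 0.169231: log2(p) = -2.562936, -p*log2(p) = 0.433728
  p = 14/65 = 0.215385: log2(p) = -2.215013, -p*log2(p) = 0.477080
H = 0.506052 + 0.477080 + 0.394954 + 0.433728 + 0.477080 = 2.288894

H = 2.2889 bits/symbol


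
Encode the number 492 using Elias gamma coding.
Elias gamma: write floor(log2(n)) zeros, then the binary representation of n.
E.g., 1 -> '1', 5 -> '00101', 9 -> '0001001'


num_bits = floor(log2(492)) + 1 = 9
leading_zeros = num_bits - 1 = 8
binary(492) = 111101100

Elias gamma(492) = '00000000' + '111101100' = 00000000111101100 (17 bits)


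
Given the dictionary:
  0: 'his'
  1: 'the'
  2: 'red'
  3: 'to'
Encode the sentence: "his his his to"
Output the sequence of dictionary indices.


Look up each word in the dictionary:
  'his' -> 0
  'his' -> 0
  'his' -> 0
  'to' -> 3

Encoded: [0, 0, 0, 3]


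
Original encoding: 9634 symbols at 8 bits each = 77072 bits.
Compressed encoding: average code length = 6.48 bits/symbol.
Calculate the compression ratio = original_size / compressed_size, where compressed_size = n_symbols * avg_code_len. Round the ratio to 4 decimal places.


original_size = n_symbols * orig_bits = 9634 * 8 = 77072 bits
compressed_size = n_symbols * avg_code_len = 9634 * 6.48 = 62428.32 bits
ratio = original_size / compressed_size = 77072 / 62428.32 = 1.2346

Compression ratio = 1.2346


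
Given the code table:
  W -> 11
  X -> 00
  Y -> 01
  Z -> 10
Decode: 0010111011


Decoding:
00 -> X
10 -> Z
11 -> W
10 -> Z
11 -> W


Result: XZWZW


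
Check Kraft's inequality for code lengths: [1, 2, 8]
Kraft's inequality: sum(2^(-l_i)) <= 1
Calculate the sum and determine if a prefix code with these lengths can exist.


Sum = 2^(-1) + 2^(-2) + 2^(-8)
    = 0.5 + 0.25 + 0.00390625
    = 193/256 = 0.75390625
Since 0.75390625 <= 1, Kraft's inequality IS satisfied.
A prefix code with these lengths CAN exist.

Kraft sum = 0.75390625. Satisfied.


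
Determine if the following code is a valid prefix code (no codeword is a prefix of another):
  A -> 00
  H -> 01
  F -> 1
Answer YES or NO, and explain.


Checking each pair (does one codeword prefix another?):
  A='00' vs H='01': no prefix
  A='00' vs F='1': no prefix
  H='01' vs A='00': no prefix
  H='01' vs F='1': no prefix
  F='1' vs A='00': no prefix
  F='1' vs H='01': no prefix
No violation found over all pairs.

YES -- this is a valid prefix code. No codeword is a prefix of any other codeword.


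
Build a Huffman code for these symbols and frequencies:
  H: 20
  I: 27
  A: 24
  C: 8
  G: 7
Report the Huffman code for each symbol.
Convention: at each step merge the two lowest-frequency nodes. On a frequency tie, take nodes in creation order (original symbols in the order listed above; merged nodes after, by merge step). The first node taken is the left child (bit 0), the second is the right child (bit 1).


Huffman tree construction:
Step 1: Merge G(7) + C(8) = 15
Step 2: Merge (G+C)(15) + H(20) = 35
Step 3: Merge A(24) + I(27) = 51
Step 4: Merge ((G+C)+H)(35) + (A+I)(51) = 86
Read each symbol's code off the tree from the root (left child = 0, right child = 1).

Codes:
  H: 01 (length 2)
  I: 11 (length 2)
  A: 10 (length 2)
  C: 001 (length 3)
  G: 000 (length 3)
Average code length: 187/86 = 2.1744 bits/symbol


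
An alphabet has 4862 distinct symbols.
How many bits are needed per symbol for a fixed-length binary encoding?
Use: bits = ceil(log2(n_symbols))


log2(4862) = 12.2473
Bracket: 2^12 = 4096 < 4862 <= 2^13 = 8192
So ceil(log2(4862)) = 13

bits = ceil(log2(4862)) = ceil(12.2473) = 13 bits


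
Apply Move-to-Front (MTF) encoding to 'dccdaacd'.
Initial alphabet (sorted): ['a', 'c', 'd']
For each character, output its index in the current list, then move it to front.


MTF encoding:
'd': index 2 in ['a', 'c', 'd'] -> ['d', 'a', 'c']
'c': index 2 in ['d', 'a', 'c'] -> ['c', 'd', 'a']
'c': index 0 in ['c', 'd', 'a'] -> ['c', 'd', 'a']
'd': index 1 in ['c', 'd', 'a'] -> ['d', 'c', 'a']
'a': index 2 in ['d', 'c', 'a'] -> ['a', 'd', 'c']
'a': index 0 in ['a', 'd', 'c'] -> ['a', 'd', 'c']
'c': index 2 in ['a', 'd', 'c'] -> ['c', 'a', 'd']
'd': index 2 in ['c', 'a', 'd'] -> ['d', 'c', 'a']


Output: [2, 2, 0, 1, 2, 0, 2, 2]


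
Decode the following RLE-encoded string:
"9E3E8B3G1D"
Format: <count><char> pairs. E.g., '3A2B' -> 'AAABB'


Expanding each <count><char> pair:
  9E -> 'EEEEEEEEE'
  3E -> 'EEE'
  8B -> 'BBBBBBBB'
  3G -> 'GGG'
  1D -> 'D'

Decoded = EEEEEEEEEEEEBBBBBBBBGGGD


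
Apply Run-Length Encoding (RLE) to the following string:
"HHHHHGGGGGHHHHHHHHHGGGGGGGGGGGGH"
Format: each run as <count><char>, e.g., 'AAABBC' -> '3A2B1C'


Scanning runs left to right:
  i=0: run of 'H' x 5 -> '5H'
  i=5: run of 'G' x 5 -> '5G'
  i=10: run of 'H' x 9 -> '9H'
  i=19: run of 'G' x 12 -> '12G'
  i=31: run of 'H' x 1 -> '1H'

RLE = 5H5G9H12G1H


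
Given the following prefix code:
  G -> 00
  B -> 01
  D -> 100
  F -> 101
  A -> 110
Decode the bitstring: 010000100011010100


Decoding step by step:
Bits 01 -> B
Bits 00 -> G
Bits 00 -> G
Bits 100 -> D
Bits 01 -> B
Bits 101 -> F
Bits 01 -> B
Bits 00 -> G


Decoded message: BGGDBFBG


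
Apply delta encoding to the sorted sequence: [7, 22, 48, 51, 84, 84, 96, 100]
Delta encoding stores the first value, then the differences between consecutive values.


First value: 7
Deltas:
  22 - 7 = 15
  48 - 22 = 26
  51 - 48 = 3
  84 - 51 = 33
  84 - 84 = 0
  96 - 84 = 12
  100 - 96 = 4


Delta encoded: [7, 15, 26, 3, 33, 0, 12, 4]


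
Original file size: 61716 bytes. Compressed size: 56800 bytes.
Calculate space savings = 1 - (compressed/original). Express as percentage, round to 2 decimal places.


ratio = compressed/original = 56800/61716 = 0.920345
savings = 1 - ratio = 1 - 0.920345 = 0.079655
as a percentage: 0.079655 * 100 = 7.97%

Space savings = 1 - 56800/61716 = 7.97%


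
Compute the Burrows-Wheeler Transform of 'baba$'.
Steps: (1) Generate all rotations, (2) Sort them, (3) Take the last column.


Rotations (sorted):
  0: $baba -> last char: a
  1: a$bab -> last char: b
  2: aba$b -> last char: b
  3: ba$ba -> last char: a
  4: baba$ -> last char: $


BWT = abba$


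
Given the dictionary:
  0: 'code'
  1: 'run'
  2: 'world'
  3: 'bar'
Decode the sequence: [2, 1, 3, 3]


Look up each index in the dictionary:
  2 -> 'world'
  1 -> 'run'
  3 -> 'bar'
  3 -> 'bar'

Decoded: "world run bar bar"


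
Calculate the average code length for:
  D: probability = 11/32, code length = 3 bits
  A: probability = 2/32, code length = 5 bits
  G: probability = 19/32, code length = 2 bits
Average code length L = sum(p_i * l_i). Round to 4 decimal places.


Weighted contributions p_i * l_i:
  D: (11/32) * 3 = 33/32
  A: (2/32) * 5 = 10/32
  G: (19/32) * 2 = 38/32
Sum = (33 + 10 + 38)/32 = 81/32

L = 81/32 = 2.5313 bits/symbol


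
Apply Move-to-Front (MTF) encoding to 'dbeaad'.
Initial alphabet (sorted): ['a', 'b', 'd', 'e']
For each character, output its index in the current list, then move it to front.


MTF encoding:
'd': index 2 in ['a', 'b', 'd', 'e'] -> ['d', 'a', 'b', 'e']
'b': index 2 in ['d', 'a', 'b', 'e'] -> ['b', 'd', 'a', 'e']
'e': index 3 in ['b', 'd', 'a', 'e'] -> ['e', 'b', 'd', 'a']
'a': index 3 in ['e', 'b', 'd', 'a'] -> ['a', 'e', 'b', 'd']
'a': index 0 in ['a', 'e', 'b', 'd'] -> ['a', 'e', 'b', 'd']
'd': index 3 in ['a', 'e', 'b', 'd'] -> ['d', 'a', 'e', 'b']


Output: [2, 2, 3, 3, 0, 3]


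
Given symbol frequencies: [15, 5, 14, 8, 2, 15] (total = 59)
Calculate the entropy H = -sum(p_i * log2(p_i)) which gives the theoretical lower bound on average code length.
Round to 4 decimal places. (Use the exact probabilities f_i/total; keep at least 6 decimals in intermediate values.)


Per-symbol terms -p_i * log2(p_i) with p_i = f_i/59:
  p = 15/59 = 0.254237: log2(p) = -1.975752, -p*log2(p) = 0.502310
  p = 5/59 = 0.084746: log2(p) = -3.560715, -p*log2(p) = 0.301756
  p = 14/59 = 0.237288: log2(p) = -2.075288, -p*log2(p) = 0.492441
  p = 8/59 = 0.135593: log2(p) = -2.882643, -p*log2(p) = 0.390867
  p = 2/59 = 0.033898: log2(p) = -4.882643, -p*log2(p) = 0.165513
  p = 15/59 = 0.254237: log2(p) = -1.975752, -p*log2(p) = 0.502310
H = 0.502310 + 0.301756 + 0.492441 + 0.390867 + 0.165513 + 0.502310 = 2.355197

H = 2.3552 bits/symbol
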